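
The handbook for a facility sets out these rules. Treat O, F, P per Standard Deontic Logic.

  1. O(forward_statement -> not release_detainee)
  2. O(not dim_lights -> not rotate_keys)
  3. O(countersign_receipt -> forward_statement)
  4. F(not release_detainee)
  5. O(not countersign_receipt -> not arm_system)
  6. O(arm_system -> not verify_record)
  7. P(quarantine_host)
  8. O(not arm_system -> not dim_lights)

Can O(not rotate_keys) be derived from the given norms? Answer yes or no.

Premise 4 is F(not release_detainee), i.e. O(release_detainee).
Premise 1 is O(forward_statement -> not release_detainee); contrapositively O(release_detainee -> not forward_statement). Since O(release_detainee) holds, K gives O(not forward_statement).
The contrapositive of premise 3 (O(countersign_receipt -> forward_statement)) is O(not forward_statement -> not countersign_receipt), and O(not forward_statement) is already established, so O(not countersign_receipt).
Premise 5 is O(not countersign_receipt -> not arm_system); since O(not countersign_receipt), deontic closure gives O(not arm_system).
Applying K to premise 8 (O(not arm_system -> not dim_lights)) and O(not arm_system) yields O(not dim_lights).
With premise 2, O(not dim_lights -> not rotate_keys), the K-axiom yields O(not rotate_keys).
Premises 6, 7 do not contribute to this derivation.
So O(not rotate_keys) follows.

Yes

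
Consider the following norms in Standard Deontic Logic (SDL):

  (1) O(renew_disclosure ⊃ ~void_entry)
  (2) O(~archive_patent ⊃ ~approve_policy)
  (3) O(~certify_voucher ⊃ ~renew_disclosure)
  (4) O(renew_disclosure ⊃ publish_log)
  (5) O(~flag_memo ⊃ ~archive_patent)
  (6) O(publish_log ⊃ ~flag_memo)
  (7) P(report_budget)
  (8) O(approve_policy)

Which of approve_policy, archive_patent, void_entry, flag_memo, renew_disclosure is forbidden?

renew_disclosure

From premise 8 we have O(approve_policy).
Premise 2, O(~archive_patent ⊃ ~approve_policy), contraposes to O(approve_policy ⊃ archive_patent); with O(approve_policy) we get O(archive_patent).
Premise 5 is O(~flag_memo ⊃ ~archive_patent); contrapositively O(archive_patent ⊃ flag_memo). Since O(archive_patent) holds, K gives O(flag_memo).
The contrapositive of premise 6 (O(publish_log ⊃ ~flag_memo)) is O(flag_memo ⊃ ~publish_log), and O(flag_memo) is already established, so O(~publish_log).
Premise 4 is O(renew_disclosure ⊃ publish_log); contrapositively O(~publish_log ⊃ ~renew_disclosure). Since O(~publish_log) holds, K gives O(~renew_disclosure).
So O(~renew_disclosure) holds, i.e. renew_disclosure is forbidden. None of the other listed options is forbidden under the premises.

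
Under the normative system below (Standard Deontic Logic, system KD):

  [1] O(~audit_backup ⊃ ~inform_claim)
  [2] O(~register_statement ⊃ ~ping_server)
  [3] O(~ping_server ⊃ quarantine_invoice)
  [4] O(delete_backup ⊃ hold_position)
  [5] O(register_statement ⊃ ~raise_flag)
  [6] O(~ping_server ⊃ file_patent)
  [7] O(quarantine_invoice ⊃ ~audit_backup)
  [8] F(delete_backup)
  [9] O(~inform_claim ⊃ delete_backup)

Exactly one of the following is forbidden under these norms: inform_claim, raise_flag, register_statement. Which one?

F(delete_backup) at premise 8 means O(~delete_backup).
Premise 9, O(~inform_claim ⊃ delete_backup), contraposes to O(~delete_backup ⊃ inform_claim); with O(~delete_backup) we get O(inform_claim).
Premise 1, O(~audit_backup ⊃ ~inform_claim), contraposes to O(inform_claim ⊃ audit_backup); with O(inform_claim) we get O(audit_backup).
The contrapositive of premise 7 (O(quarantine_invoice ⊃ ~audit_backup)) is O(audit_backup ⊃ ~quarantine_invoice), and O(audit_backup) is already established, so O(~quarantine_invoice).
Premise 3, O(~ping_server ⊃ quarantine_invoice), contraposes to O(~quarantine_invoice ⊃ ping_server); with O(~quarantine_invoice) we get O(ping_server).
The contrapositive of premise 2 (O(~register_statement ⊃ ~ping_server)) is O(ping_server ⊃ register_statement), and O(ping_server) is already established, so O(register_statement).
Premise 5 is O(register_statement ⊃ ~raise_flag); since O(register_statement), deontic closure gives O(~raise_flag).
So O(~raise_flag) holds, i.e. raise_flag is forbidden. None of the other listed options is forbidden under the premises.

raise_flag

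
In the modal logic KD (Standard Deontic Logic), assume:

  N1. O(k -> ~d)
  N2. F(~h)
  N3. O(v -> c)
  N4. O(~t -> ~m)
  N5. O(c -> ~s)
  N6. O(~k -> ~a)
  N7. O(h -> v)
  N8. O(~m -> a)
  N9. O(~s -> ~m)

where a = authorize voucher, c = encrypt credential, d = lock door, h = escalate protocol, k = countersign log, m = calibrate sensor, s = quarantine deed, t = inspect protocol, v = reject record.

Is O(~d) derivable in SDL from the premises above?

Yes

F(~h) at premise 2 means O(h).
With premise 7, O(h -> v), the K-axiom yields O(v).
Premise 3 is O(v -> c); since O(v), deontic closure gives O(c).
Applying K to premise 5 (O(c -> ~s)) and O(c) yields O(~s).
From O(~s) and premise 9, O(~s -> ~m), we obtain O(~m).
With premise 8, O(~m -> a), the K-axiom yields O(a).
The contrapositive of premise 6 (O(~k -> ~a)) is O(a -> k), and O(a) is already established, so O(k).
Applying K to premise 1 (O(k -> ~d)) and O(k) yields O(~d).
Premise 4 does not contribute to this derivation.
So O(~d) follows.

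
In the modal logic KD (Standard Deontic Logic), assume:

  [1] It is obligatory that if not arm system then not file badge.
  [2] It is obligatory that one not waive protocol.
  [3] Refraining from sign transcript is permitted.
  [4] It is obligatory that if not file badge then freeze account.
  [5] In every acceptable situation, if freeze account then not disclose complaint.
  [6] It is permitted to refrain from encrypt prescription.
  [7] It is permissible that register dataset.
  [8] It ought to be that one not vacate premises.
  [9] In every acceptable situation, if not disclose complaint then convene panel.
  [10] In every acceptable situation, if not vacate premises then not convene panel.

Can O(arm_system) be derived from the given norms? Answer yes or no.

Yes

Premise 8 states O(¬vacate_premises) outright.
With premise 10, O(¬vacate_premises → ¬convene_panel), the K-axiom yields O(¬convene_panel).
The contrapositive of premise 9 (O(¬disclose_complaint → convene_panel)) is O(¬convene_panel → disclose_complaint), and O(¬convene_panel) is already established, so O(disclose_complaint).
Premise 5, O(freeze_account → ¬disclose_complaint), contraposes to O(disclose_complaint → ¬freeze_account); with O(disclose_complaint) we get O(¬freeze_account).
Premise 4 is O(¬file_badge → freeze_account); contrapositively O(¬freeze_account → file_badge). Since O(¬freeze_account) holds, K gives O(file_badge).
The contrapositive of premise 1 (O(¬arm_system → ¬file_badge)) is O(file_badge → arm_system), and O(file_badge) is already established, so O(arm_system).
Premises 2, 3, 6, 7 do not contribute to this derivation.
So O(arm_system) follows.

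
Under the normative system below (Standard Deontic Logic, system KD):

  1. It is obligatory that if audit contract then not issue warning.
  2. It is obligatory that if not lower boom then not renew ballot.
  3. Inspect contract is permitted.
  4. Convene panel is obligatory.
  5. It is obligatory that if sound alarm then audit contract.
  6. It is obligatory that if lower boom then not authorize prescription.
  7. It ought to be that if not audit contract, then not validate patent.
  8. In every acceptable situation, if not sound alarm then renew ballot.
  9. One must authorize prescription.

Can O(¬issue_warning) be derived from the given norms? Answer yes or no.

Yes

Premise 9 gives O(authorize_prescription).
The contrapositive of premise 6 (O(lower_boom → ¬authorize_prescription)) is O(authorize_prescription → ¬lower_boom), and O(authorize_prescription) is already established, so O(¬lower_boom).
Premise 2 is O(¬lower_boom → ¬renew_ballot); since O(¬lower_boom), deontic closure gives O(¬renew_ballot).
Premise 8, O(¬sound_alarm → renew_ballot), contraposes to O(¬renew_ballot → sound_alarm); with O(¬renew_ballot) we get O(sound_alarm).
Premise 5 is O(sound_alarm → audit_contract); since O(sound_alarm), deontic closure gives O(audit_contract).
Premise 1 is O(audit_contract → ¬issue_warning); since O(audit_contract), deontic closure gives O(¬issue_warning).
Premises 3, 4, 7 do not contribute to this derivation.
So O(¬issue_warning) follows.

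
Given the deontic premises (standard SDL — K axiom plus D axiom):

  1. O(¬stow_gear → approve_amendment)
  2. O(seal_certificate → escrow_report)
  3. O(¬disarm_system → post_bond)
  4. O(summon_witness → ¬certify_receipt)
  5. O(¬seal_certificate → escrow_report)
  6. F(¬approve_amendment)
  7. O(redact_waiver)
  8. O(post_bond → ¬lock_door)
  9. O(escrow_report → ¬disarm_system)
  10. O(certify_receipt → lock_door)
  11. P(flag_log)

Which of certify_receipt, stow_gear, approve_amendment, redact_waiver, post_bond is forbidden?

Premises 2 and 5 are O(seal_certificate → escrow_report) and O(¬seal_certificate → escrow_report); every ideal world satisfies seal_certificate or ¬seal_certificate, so in either case escrow_report holds — hence O(escrow_report).
Applying K to premise 9 (O(escrow_report → ¬disarm_system)) and O(escrow_report) yields O(¬disarm_system).
With premise 3, O(¬disarm_system → post_bond), the K-axiom yields O(post_bond).
Premise 8 is O(post_bond → ¬lock_door); since O(post_bond), deontic closure gives O(¬lock_door).
Premise 10, O(certify_receipt → lock_door), contraposes to O(¬lock_door → ¬certify_receipt); with O(¬lock_door) we get O(¬certify_receipt).
So O(¬certify_receipt) holds, i.e. certify_receipt is forbidden. None of the other listed options is forbidden under the premises.

certify_receipt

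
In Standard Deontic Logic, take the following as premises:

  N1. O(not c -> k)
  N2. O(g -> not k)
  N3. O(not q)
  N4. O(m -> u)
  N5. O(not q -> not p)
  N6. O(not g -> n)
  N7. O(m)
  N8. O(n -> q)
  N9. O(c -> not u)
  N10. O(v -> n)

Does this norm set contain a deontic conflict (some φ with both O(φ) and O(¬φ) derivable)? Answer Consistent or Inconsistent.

Premise 7 states O(m) outright.
Applying K to premise 4 (O(m -> u)) and O(m) yields O(u).
Premise 9, O(c -> not u), contraposes to O(u -> not c); with O(u) we get O(not c).
Applying K to premise 1 (O(not c -> k)) and O(not c) yields O(k).
Premise 2, O(g -> not k), contraposes to O(k -> not g); with O(k) we get O(not g).
Premise 6 is O(not g -> n); since O(not g), deontic closure gives O(n).
From O(n) and premise 8, O(n -> q), we obtain O(q).
However, premise 3 gives O(not q).
We now have both O(q) and O(not q) — q is simultaneously obligatory and forbidden, violating the D-axiom.

Inconsistent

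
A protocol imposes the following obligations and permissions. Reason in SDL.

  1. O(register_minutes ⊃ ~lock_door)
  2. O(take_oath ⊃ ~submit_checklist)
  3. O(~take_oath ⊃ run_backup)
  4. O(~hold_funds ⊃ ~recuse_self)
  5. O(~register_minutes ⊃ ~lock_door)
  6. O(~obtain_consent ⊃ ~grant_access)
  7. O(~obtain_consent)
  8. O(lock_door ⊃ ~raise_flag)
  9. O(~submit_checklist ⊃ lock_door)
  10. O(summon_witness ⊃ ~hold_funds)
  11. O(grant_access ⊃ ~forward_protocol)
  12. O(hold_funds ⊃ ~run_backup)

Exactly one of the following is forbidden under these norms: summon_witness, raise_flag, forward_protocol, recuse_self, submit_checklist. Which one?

recuse_self

By case analysis on ~register_minutes: premise 5 gives O(~register_minutes ⊃ ~lock_door) and premise 1 gives O(register_minutes ⊃ ~lock_door), so O(~lock_door) either way.
The contrapositive of premise 9 (O(~submit_checklist ⊃ lock_door)) is O(~lock_door ⊃ submit_checklist), and O(~lock_door) is already established, so O(submit_checklist).
Premise 2, O(take_oath ⊃ ~submit_checklist), contraposes to O(submit_checklist ⊃ ~take_oath); with O(submit_checklist) we get O(~take_oath).
With premise 3, O(~take_oath ⊃ run_backup), the K-axiom yields O(run_backup).
The contrapositive of premise 12 (O(hold_funds ⊃ ~run_backup)) is O(run_backup ⊃ ~hold_funds), and O(run_backup) is already established, so O(~hold_funds).
With premise 4, O(~hold_funds ⊃ ~recuse_self), the K-axiom yields O(~recuse_self).
So O(~recuse_self) holds, i.e. recuse_self is forbidden. None of the other listed options is forbidden under the premises.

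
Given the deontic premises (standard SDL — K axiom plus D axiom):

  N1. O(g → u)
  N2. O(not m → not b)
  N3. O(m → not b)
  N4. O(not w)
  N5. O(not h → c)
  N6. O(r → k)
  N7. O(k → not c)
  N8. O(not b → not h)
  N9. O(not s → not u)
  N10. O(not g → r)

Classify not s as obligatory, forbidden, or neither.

Premises 3 and 2 are O(m → not b) and O(not m → not b); every ideal world satisfies m or not m, so in either case not b holds — hence O(not b).
From O(not b) and premise 8, O(not b → not h), we obtain O(not h).
From O(not h) and premise 5, O(not h → c), we obtain O(c).
Premise 7, O(k → not c), contraposes to O(c → not k); with O(c) we get O(not k).
Premise 6 is O(r → k); contrapositively O(not k → not r). Since O(not k) holds, K gives O(not r).
The contrapositive of premise 10 (O(not g → r)) is O(not r → g), and O(not r) is already established, so O(g).
With premise 1, O(g → u), the K-axiom yields O(u).
Premise 9, O(not s → not u), contraposes to O(u → s); with O(u) we get O(s).
Premise 4 does not contribute to this derivation.
Thus O(s), which is F(not s): not s is forbidden.

Forbidden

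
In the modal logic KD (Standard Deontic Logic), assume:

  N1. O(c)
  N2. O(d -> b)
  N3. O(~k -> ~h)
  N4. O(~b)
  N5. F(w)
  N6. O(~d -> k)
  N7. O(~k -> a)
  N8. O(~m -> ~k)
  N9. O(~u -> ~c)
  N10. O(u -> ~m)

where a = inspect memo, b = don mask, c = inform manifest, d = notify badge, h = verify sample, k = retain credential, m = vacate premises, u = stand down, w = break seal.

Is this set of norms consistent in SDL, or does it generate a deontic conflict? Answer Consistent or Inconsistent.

From premise 4 we have O(~b).
Premise 2, O(d -> b), contraposes to O(~b -> ~d); with O(~b) we get O(~d).
Premise 6 is O(~d -> k); since O(~d), deontic closure gives O(k).
Premise 8, O(~m -> ~k), contraposes to O(k -> m); with O(k) we get O(m).
The contrapositive of premise 10 (O(u -> ~m)) is O(m -> ~u), and O(m) is already established, so O(~u).
Premise 9 is O(~u -> ~c); since O(~u), deontic closure gives O(~c).
However, premise 1 gives O(c).
We now have both O(~c) and O(c) — c is simultaneously obligatory and forbidden, violating the D-axiom.

Inconsistent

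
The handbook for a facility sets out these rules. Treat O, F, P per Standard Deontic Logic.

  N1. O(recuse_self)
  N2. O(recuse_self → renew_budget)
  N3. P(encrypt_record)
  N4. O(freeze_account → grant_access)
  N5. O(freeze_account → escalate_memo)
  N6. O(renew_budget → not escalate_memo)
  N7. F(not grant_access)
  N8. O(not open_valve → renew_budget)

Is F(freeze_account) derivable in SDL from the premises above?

Yes

From premise 1 we have O(recuse_self).
Applying K to premise 2 (O(recuse_self → renew_budget)) and O(recuse_self) yields O(renew_budget).
Applying K to premise 6 (O(renew_budget → not escalate_memo)) and O(renew_budget) yields O(not escalate_memo).
Premise 5, O(freeze_account → escalate_memo), contraposes to O(not escalate_memo → not freeze_account); with O(not escalate_memo) we get O(not freeze_account).
Premises 3, 4, 7, 8 do not contribute to this derivation.
So O(not freeze_account) holds, i.e. F(freeze_account). The claim follows.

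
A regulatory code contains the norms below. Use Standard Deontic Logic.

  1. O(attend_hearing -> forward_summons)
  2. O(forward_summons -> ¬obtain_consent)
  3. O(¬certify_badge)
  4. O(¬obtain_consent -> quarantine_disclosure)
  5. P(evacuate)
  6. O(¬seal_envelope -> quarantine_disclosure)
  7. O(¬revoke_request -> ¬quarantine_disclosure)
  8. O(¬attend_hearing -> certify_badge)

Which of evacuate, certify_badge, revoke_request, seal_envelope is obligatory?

From premise 3 we have O(¬certify_badge).
The contrapositive of premise 8 (O(¬attend_hearing -> certify_badge)) is O(¬certify_badge -> attend_hearing), and O(¬certify_badge) is already established, so O(attend_hearing).
Applying K to premise 1 (O(attend_hearing -> forward_summons)) and O(attend_hearing) yields O(forward_summons).
Applying K to premise 2 (O(forward_summons -> ¬obtain_consent)) and O(forward_summons) yields O(¬obtain_consent).
Premise 4 is O(¬obtain_consent -> quarantine_disclosure); since O(¬obtain_consent), deontic closure gives O(quarantine_disclosure).
Premise 7, O(¬revoke_request -> ¬quarantine_disclosure), contraposes to O(quarantine_disclosure -> revoke_request); with O(quarantine_disclosure) we get O(revoke_request).
So O(revoke_request) holds — revoke_request is obligatory. None of the other listed options is made obligatory by any chain of premises.

revoke_request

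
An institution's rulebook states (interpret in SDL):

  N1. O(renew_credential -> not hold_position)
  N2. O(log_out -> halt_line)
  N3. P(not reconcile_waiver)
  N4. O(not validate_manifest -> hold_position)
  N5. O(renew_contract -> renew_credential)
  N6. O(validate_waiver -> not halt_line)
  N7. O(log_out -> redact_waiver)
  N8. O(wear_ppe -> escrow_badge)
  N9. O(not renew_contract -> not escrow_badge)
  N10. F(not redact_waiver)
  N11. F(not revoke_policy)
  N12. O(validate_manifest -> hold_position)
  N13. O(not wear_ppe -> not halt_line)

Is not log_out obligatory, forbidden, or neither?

Obligatory

By case analysis on validate_manifest: premise 12 gives O(validate_manifest -> hold_position) and premise 4 gives O(not validate_manifest -> hold_position), so O(hold_position) either way.
Premise 1 is O(renew_credential -> not hold_position); contrapositively O(hold_position -> not renew_credential). Since O(hold_position) holds, K gives O(not renew_credential).
The contrapositive of premise 5 (O(renew_contract -> renew_credential)) is O(not renew_credential -> not renew_contract), and O(not renew_credential) is already established, so O(not renew_contract).
From O(not renew_contract) and premise 9, O(not renew_contract -> not escrow_badge), we obtain O(not escrow_badge).
The contrapositive of premise 8 (O(wear_ppe -> escrow_badge)) is O(not escrow_badge -> not wear_ppe), and O(not escrow_badge) is already established, so O(not wear_ppe).
From O(not wear_ppe) and premise 13, O(not wear_ppe -> not halt_line), we obtain O(not halt_line).
Premise 2, O(log_out -> halt_line), contraposes to O(not halt_line -> not log_out); with O(not halt_line) we get O(not log_out).
Premises 3, 6, 7, 10, 11 do not contribute to this derivation.
Hence not log_out is obligatory.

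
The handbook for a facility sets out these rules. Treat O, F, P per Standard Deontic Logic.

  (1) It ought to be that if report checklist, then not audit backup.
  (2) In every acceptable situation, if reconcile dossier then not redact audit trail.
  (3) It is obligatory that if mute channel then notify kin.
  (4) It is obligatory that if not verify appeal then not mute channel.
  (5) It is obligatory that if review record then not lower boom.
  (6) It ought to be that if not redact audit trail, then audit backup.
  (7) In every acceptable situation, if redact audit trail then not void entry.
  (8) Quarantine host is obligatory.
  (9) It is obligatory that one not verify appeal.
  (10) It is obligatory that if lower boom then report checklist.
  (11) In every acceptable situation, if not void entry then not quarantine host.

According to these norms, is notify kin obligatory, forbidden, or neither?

Premise 3 is O(mute_channel → notify_kin), but O(mute_channel) is not derivable from the premises, so it does not yield O(notify_kin).
No premise or chain of K-axiom applications forces O(notify_kin), and none forces O(¬notify_kin). So notify_kin is neither obligatory nor forbidden under these norms.

Neither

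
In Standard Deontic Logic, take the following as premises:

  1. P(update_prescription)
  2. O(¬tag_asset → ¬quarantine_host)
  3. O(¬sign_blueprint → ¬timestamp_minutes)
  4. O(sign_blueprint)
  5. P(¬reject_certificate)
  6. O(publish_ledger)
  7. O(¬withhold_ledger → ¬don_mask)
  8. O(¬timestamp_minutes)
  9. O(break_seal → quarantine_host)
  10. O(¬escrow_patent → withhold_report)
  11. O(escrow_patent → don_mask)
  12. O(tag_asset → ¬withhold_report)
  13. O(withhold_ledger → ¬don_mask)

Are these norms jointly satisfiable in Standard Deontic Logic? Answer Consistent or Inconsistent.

Consistent

Premise 3 is O(¬sign_blueprint → ¬timestamp_minutes); even if O(¬timestamp_minutes) held, inferring O(¬sign_blueprint) would be affirming the consequent — invalid.
So O(¬sign_blueprint) is not derivable, and the apparent clash with O(sign_blueprint) does not arise.
A world satisfying every obligation exists (e.g. break_seal=false, don_mask=false, escrow_patent=false, publish_ledger=true, quarantine_host=false, reject_certificate=false, sign_blueprint=true, tag_asset=false, timestamp_minutes=false, update_prescription=false, withhold_ledger=false, withhold_report=true); no atom is both obligatory and forbidden, so the set is consistent.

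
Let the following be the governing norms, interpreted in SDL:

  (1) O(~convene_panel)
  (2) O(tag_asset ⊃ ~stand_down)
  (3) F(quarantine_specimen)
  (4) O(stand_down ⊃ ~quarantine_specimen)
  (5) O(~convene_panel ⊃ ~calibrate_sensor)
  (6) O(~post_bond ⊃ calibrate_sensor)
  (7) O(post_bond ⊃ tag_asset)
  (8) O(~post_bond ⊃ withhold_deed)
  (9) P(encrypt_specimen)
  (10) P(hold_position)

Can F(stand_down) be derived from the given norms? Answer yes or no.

Premise 1 gives O(~convene_panel).
Applying K to premise 5 (O(~convene_panel ⊃ ~calibrate_sensor)) and O(~convene_panel) yields O(~calibrate_sensor).
Premise 6, O(~post_bond ⊃ calibrate_sensor), contraposes to O(~calibrate_sensor ⊃ post_bond); with O(~calibrate_sensor) we get O(post_bond).
Applying K to premise 7 (O(post_bond ⊃ tag_asset)) and O(post_bond) yields O(tag_asset).
Applying K to premise 2 (O(tag_asset ⊃ ~stand_down)) and O(tag_asset) yields O(~stand_down).
Premises 3, 4, 8, 9, 10 do not contribute to this derivation.
So O(~stand_down) holds, i.e. F(stand_down). The claim follows.

Yes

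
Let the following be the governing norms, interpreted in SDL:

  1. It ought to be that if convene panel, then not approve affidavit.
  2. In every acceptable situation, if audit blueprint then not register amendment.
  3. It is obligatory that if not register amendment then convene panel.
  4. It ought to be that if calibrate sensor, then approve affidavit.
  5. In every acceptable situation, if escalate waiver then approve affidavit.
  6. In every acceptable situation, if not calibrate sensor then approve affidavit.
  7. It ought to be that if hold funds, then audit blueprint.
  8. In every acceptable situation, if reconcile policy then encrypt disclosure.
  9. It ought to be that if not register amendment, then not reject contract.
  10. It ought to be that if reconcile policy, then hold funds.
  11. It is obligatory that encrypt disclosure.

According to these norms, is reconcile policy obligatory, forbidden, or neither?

Premises 6 and 4 cover both cases: O(¬calibrate_sensor → approve_affidavit) and O(calibrate_sensor → approve_affidavit). Since ¬calibrate_sensor ∨ calibrate_sensor is a tautology, O(approve_affidavit) follows.
The contrapositive of premise 1 (O(convene_panel → ¬approve_affidavit)) is O(approve_affidavit → ¬convene_panel), and O(approve_affidavit) is already established, so O(¬convene_panel).
Premise 3, O(¬register_amendment → convene_panel), contraposes to O(¬convene_panel → register_amendment); with O(¬convene_panel) we get O(register_amendment).
Premise 2, O(audit_blueprint → ¬register_amendment), contraposes to O(register_amendment → ¬audit_blueprint); with O(register_amendment) we get O(¬audit_blueprint).
The contrapositive of premise 7 (O(hold_funds → audit_blueprint)) is O(¬audit_blueprint → ¬hold_funds), and O(¬audit_blueprint) is already established, so O(¬hold_funds).
Premise 10 is O(reconcile_policy → hold_funds); contrapositively O(¬hold_funds → ¬reconcile_policy). Since O(¬hold_funds) holds, K gives O(¬reconcile_policy).
Premises 5, 8, 9, 11 do not contribute to this derivation.
Thus O(¬reconcile_policy), which is F(reconcile_policy): reconcile_policy is forbidden.

Forbidden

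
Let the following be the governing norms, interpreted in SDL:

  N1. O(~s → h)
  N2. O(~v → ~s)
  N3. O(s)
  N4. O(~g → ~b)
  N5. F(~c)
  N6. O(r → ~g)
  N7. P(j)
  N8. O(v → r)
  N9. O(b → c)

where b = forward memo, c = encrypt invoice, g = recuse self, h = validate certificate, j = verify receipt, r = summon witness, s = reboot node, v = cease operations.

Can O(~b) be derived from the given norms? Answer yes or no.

Yes

Premise 3 states O(s) outright.
The contrapositive of premise 2 (O(~v → ~s)) is O(s → v), and O(s) is already established, so O(v).
With premise 8, O(v → r), the K-axiom yields O(r).
From O(r) and premise 6, O(r → ~g), we obtain O(~g).
Premise 4 is O(~g → ~b); since O(~g), deontic closure gives O(~b).
Premises 1, 5, 7, 9 do not contribute to this derivation.
So O(~b) follows.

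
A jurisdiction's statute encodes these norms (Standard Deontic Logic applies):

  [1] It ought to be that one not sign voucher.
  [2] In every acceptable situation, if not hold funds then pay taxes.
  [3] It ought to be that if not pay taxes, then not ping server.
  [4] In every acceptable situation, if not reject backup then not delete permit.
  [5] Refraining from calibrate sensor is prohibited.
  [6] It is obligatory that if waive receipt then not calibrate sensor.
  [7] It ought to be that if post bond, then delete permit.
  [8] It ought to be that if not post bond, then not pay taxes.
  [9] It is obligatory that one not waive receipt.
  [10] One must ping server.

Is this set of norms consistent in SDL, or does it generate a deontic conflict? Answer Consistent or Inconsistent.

Premise 6 is O(waive_receipt → ¬calibrate_sensor), but O(waive_receipt) is not derivable from the premises, so it does not yield O(¬calibrate_sensor).
So O(¬calibrate_sensor) is not derivable, and the apparent clash with O(calibrate_sensor) does not arise.
A world satisfying every obligation exists (e.g. calibrate_sensor=true, delete_permit=true, hold_funds=false, pay_taxes=true, ping_server=true, post_bond=true, reject_backup=true, sign_voucher=false, waive_receipt=false); no atom is both obligatory and forbidden, so the set is consistent.

Consistent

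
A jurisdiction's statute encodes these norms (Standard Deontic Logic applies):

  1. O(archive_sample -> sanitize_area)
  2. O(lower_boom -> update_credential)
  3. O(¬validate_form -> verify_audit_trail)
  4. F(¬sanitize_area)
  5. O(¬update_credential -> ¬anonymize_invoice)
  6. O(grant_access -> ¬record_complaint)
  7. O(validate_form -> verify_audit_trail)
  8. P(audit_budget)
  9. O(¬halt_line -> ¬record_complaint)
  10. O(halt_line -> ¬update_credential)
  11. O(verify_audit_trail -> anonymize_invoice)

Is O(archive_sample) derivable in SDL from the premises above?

Premise 1 is O(archive_sample -> sanitize_area); even if O(sanitize_area) held, inferring O(archive_sample) would be affirming the consequent — invalid.
No other premise forces O(archive_sample). An ideal world satisfying every premise can still have archive_sample false, so O(archive_sample) is not derivable.

No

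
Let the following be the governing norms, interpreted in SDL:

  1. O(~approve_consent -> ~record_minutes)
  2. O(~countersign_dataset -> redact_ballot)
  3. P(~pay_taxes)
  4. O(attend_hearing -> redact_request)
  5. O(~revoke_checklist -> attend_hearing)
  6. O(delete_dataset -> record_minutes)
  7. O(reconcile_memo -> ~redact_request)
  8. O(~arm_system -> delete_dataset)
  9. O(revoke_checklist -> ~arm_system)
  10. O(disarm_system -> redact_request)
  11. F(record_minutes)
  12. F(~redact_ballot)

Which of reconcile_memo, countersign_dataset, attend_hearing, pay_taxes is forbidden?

reconcile_memo

Premise 11, F(record_minutes), is equivalent to O(~record_minutes).
Premise 6, O(delete_dataset -> record_minutes), contraposes to O(~record_minutes -> ~delete_dataset); with O(~record_minutes) we get O(~delete_dataset).
The contrapositive of premise 8 (O(~arm_system -> delete_dataset)) is O(~delete_dataset -> arm_system), and O(~delete_dataset) is already established, so O(arm_system).
Premise 9, O(revoke_checklist -> ~arm_system), contraposes to O(arm_system -> ~revoke_checklist); with O(arm_system) we get O(~revoke_checklist).
With premise 5, O(~revoke_checklist -> attend_hearing), the K-axiom yields O(attend_hearing).
With premise 4, O(attend_hearing -> redact_request), the K-axiom yields O(redact_request).
Premise 7, O(reconcile_memo -> ~redact_request), contraposes to O(redact_request -> ~reconcile_memo); with O(redact_request) we get O(~reconcile_memo).
So O(~reconcile_memo) holds, i.e. reconcile_memo is forbidden. None of the other listed options is forbidden under the premises.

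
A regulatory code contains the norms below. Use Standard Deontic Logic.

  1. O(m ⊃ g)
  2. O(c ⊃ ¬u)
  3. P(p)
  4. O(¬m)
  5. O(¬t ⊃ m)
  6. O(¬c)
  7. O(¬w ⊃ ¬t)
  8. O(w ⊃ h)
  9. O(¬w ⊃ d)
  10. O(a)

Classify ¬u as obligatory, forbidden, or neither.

Neither

Premise 2 is O(c ⊃ ¬u), but O(c) is not derivable from the premises, so it does not yield O(¬u).
No premise or chain of K-axiom applications forces O(¬u), and none forces O(u). So ¬u is neither obligatory nor forbidden under these norms.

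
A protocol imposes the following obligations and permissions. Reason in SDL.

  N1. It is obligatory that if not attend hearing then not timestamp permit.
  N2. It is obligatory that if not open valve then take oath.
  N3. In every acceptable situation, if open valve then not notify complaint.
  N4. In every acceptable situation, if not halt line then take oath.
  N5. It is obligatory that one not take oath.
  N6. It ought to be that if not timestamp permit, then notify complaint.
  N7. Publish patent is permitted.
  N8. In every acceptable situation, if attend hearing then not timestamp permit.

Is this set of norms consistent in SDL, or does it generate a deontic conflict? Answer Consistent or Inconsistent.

By case analysis on ¬attend_hearing: premise 1 gives O(¬attend_hearing → ¬timestamp_permit) and premise 8 gives O(attend_hearing → ¬timestamp_permit), so O(¬timestamp_permit) either way.
Premise 6 is O(¬timestamp_permit → notify_complaint); since O(¬timestamp_permit), deontic closure gives O(notify_complaint).
Premise 3 is O(open_valve → ¬notify_complaint); contrapositively O(notify_complaint → ¬open_valve). Since O(notify_complaint) holds, K gives O(¬open_valve).
With premise 2, O(¬open_valve → take_oath), the K-axiom yields O(take_oath).
But premise 5 directly asserts O(¬take_oath).
We now have both O(take_oath) and O(¬take_oath) — take_oath is simultaneously obligatory and forbidden, violating the D-axiom.

Inconsistent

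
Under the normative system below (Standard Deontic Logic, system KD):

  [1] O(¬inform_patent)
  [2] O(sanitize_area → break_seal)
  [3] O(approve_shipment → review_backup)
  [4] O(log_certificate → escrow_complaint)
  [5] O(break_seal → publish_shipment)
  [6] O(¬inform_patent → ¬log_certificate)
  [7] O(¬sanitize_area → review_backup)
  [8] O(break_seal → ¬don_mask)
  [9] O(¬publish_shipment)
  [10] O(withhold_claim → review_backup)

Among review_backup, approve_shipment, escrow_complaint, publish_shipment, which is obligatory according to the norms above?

review_backup

Premise 9 states O(¬publish_shipment) outright.
The contrapositive of premise 5 (O(break_seal → publish_shipment)) is O(¬publish_shipment → ¬break_seal), and O(¬publish_shipment) is already established, so O(¬break_seal).
Premise 2 is O(sanitize_area → break_seal); contrapositively O(¬break_seal → ¬sanitize_area). Since O(¬break_seal) holds, K gives O(¬sanitize_area).
From O(¬sanitize_area) and premise 7, O(¬sanitize_area → review_backup), we obtain O(review_backup).
So O(review_backup) holds — review_backup is obligatory. None of the other listed options is made obligatory by any chain of premises.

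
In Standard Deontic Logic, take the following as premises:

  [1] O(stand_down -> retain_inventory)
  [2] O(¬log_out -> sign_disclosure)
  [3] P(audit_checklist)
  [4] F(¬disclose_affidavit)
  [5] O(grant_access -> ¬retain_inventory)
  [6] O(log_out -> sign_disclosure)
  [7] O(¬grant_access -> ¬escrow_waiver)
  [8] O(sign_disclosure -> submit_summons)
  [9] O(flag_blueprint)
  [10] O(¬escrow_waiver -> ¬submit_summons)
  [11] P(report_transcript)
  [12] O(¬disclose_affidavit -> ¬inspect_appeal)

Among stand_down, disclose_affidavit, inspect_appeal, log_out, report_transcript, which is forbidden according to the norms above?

stand_down

By case analysis on log_out: premise 6 gives O(log_out -> sign_disclosure) and premise 2 gives O(¬log_out -> sign_disclosure), so O(sign_disclosure) either way.
Applying K to premise 8 (O(sign_disclosure -> submit_summons)) and O(sign_disclosure) yields O(submit_summons).
The contrapositive of premise 10 (O(¬escrow_waiver -> ¬submit_summons)) is O(submit_summons -> escrow_waiver), and O(submit_summons) is already established, so O(escrow_waiver).
The contrapositive of premise 7 (O(¬grant_access -> ¬escrow_waiver)) is O(escrow_waiver -> grant_access), and O(escrow_waiver) is already established, so O(grant_access).
With premise 5, O(grant_access -> ¬retain_inventory), the K-axiom yields O(¬retain_inventory).
The contrapositive of premise 1 (O(stand_down -> retain_inventory)) is O(¬retain_inventory -> ¬stand_down), and O(¬retain_inventory) is already established, so O(¬stand_down).
So O(¬stand_down) holds, i.e. stand_down is forbidden. None of the other listed options is forbidden under the premises.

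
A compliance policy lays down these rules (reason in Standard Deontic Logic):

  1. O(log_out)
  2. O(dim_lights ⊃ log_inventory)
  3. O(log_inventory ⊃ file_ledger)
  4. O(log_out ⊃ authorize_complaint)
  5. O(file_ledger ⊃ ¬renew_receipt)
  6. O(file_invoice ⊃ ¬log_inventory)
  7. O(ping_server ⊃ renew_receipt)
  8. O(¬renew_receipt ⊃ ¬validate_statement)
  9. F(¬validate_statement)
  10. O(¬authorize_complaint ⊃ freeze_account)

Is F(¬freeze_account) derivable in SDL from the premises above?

Premise 10 is O(¬authorize_complaint ⊃ freeze_account), but O(¬authorize_complaint) is not derivable from the premises, so it does not yield O(freeze_account).
No other premise forces O(freeze_account). An ideal world satisfying every premise can still have ¬freeze_account true, so F(¬freeze_account) is not derivable.

No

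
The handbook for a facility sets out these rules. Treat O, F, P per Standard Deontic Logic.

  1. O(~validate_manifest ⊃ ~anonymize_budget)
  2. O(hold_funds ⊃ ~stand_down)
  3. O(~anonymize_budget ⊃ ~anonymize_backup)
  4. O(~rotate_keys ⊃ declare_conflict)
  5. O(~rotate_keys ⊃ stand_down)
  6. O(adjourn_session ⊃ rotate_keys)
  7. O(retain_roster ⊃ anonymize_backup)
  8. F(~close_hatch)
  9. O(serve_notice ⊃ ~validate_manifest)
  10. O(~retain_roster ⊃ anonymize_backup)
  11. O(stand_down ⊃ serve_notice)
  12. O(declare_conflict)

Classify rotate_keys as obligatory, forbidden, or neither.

Obligatory

Premises 10 and 7 are O(~retain_roster ⊃ anonymize_backup) and O(retain_roster ⊃ anonymize_backup); every ideal world satisfies ~retain_roster or retain_roster, so in either case anonymize_backup holds — hence O(anonymize_backup).
The contrapositive of premise 3 (O(~anonymize_budget ⊃ ~anonymize_backup)) is O(anonymize_backup ⊃ anonymize_budget), and O(anonymize_backup) is already established, so O(anonymize_budget).
Premise 1 is O(~validate_manifest ⊃ ~anonymize_budget); contrapositively O(anonymize_budget ⊃ validate_manifest). Since O(anonymize_budget) holds, K gives O(validate_manifest).
Premise 9 is O(serve_notice ⊃ ~validate_manifest); contrapositively O(validate_manifest ⊃ ~serve_notice). Since O(validate_manifest) holds, K gives O(~serve_notice).
Premise 11 is O(stand_down ⊃ serve_notice); contrapositively O(~serve_notice ⊃ ~stand_down). Since O(~serve_notice) holds, K gives O(~stand_down).
Premise 5 is O(~rotate_keys ⊃ stand_down); contrapositively O(~stand_down ⊃ rotate_keys). Since O(~stand_down) holds, K gives O(rotate_keys).
Premises 2, 4, 6, 8, 12 do not contribute to this derivation.
Hence rotate_keys is obligatory.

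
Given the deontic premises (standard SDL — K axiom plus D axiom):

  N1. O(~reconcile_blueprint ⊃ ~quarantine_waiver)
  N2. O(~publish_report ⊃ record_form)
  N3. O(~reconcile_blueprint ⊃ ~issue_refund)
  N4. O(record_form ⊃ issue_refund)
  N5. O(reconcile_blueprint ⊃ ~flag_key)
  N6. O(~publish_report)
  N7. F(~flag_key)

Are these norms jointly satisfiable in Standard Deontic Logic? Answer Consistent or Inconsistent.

From premise 6 we have O(~publish_report).
Applying K to premise 2 (O(~publish_report ⊃ record_form)) and O(~publish_report) yields O(record_form).
From O(record_form) and premise 4, O(record_form ⊃ issue_refund), we obtain O(issue_refund).
Premise 3, O(~reconcile_blueprint ⊃ ~issue_refund), contraposes to O(issue_refund ⊃ reconcile_blueprint); with O(issue_refund) we get O(reconcile_blueprint).
Applying K to premise 5 (O(reconcile_blueprint ⊃ ~flag_key)) and O(reconcile_blueprint) yields O(~flag_key).
But premise 7, F(~flag_key), means O(flag_key).
We now have both O(~flag_key) and O(flag_key) — flag_key is simultaneously obligatory and forbidden, violating the D-axiom.

Inconsistent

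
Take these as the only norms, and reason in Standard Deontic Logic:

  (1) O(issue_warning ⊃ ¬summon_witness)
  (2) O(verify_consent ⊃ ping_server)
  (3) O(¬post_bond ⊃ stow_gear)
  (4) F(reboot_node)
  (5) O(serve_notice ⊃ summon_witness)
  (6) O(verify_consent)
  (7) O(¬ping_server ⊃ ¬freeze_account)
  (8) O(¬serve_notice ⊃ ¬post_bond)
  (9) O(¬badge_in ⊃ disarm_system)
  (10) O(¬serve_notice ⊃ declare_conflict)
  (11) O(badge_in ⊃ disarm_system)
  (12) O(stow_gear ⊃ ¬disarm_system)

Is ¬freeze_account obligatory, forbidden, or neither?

Premise 7 is O(¬ping_server ⊃ ¬freeze_account), but O(¬ping_server) is not derivable from the premises, so it does not yield O(¬freeze_account).
No premise or chain of K-axiom applications forces O(¬freeze_account), and none forces O(freeze_account). So ¬freeze_account is neither obligatory nor forbidden under these norms.

Neither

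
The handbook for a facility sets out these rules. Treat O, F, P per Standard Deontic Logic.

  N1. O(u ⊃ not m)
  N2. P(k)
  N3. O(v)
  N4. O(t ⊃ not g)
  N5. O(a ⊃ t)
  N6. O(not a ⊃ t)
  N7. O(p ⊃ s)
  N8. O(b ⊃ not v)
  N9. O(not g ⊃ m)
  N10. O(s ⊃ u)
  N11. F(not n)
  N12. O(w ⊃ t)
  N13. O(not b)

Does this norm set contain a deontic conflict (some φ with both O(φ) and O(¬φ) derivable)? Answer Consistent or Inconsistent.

Premise 8 is O(b ⊃ not v), but O(b) is not derivable from the premises, so it does not yield O(not v).
So O(not v) is not derivable, and the apparent clash with O(v) does not arise.
A world satisfying every obligation exists (e.g. a=false, b=false, g=false, k=false, m=true, n=true, p=false, s=false, t=true, u=false, v=true, w=false); no atom is both obligatory and forbidden, so the set is consistent.

Consistent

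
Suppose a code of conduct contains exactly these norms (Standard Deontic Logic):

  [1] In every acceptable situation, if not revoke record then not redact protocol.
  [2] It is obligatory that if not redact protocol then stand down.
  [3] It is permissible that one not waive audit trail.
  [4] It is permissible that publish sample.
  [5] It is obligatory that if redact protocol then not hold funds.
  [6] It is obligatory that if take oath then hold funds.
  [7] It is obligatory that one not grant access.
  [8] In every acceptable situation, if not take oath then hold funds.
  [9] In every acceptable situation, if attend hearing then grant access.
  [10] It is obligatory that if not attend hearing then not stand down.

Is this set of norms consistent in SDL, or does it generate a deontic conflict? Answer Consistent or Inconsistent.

By case analysis on take_oath: premise 6 gives O(take_oath → hold_funds) and premise 8 gives O(¬take_oath → hold_funds), so O(hold_funds) either way.
Premise 5 is O(redact_protocol → ¬hold_funds); contrapositively O(hold_funds → ¬redact_protocol). Since O(hold_funds) holds, K gives O(¬redact_protocol).
Premise 2 is O(¬redact_protocol → stand_down); since O(¬redact_protocol), deontic closure gives O(stand_down).
Premise 10 is O(¬attend_hearing → ¬stand_down); contrapositively O(stand_down → attend_hearing). Since O(stand_down) holds, K gives O(attend_hearing).
From O(attend_hearing) and premise 9, O(attend_hearing → grant_access), we obtain O(grant_access).
However, premise 7 gives O(¬grant_access).
We now have both O(grant_access) and O(¬grant_access) — grant_access is simultaneously obligatory and forbidden, violating the D-axiom.

Inconsistent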